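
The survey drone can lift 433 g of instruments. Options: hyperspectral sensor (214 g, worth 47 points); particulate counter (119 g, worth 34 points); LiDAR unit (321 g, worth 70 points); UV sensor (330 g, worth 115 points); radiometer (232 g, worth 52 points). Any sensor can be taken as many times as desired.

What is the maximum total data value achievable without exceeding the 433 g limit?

115

The ratio ordering already packs tightly: UV sensor, 330 g, 115.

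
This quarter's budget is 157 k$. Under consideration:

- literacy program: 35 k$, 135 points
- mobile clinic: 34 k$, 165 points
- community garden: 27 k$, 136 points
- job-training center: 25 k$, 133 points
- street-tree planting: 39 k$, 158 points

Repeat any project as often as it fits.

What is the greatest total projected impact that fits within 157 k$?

807

Filling by ratio: 6×job-training center for 798, with 7 k$ left unused.
Replace 3×job-training center with 3×community garden: the trade gains 9 net, giving 807 at 156 k$.
No other feasible combination exceeds 807.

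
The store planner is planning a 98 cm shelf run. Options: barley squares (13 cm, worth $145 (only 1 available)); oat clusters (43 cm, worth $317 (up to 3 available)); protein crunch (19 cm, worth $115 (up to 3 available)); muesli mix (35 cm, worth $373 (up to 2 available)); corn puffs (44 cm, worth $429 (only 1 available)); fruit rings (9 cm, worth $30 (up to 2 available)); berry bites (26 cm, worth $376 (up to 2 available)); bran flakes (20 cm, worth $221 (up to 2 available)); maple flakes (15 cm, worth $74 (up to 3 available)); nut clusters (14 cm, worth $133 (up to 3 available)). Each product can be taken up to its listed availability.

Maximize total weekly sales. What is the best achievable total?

1194

A density-first pass picks barley squares + fruit rings + 2×berry bites + bran flakes — 1148 at 94 cm.
The 22 cm tied up in barley squares and fruit rings is better spent on bran flakes — total rises to 1194 (92 cm).
No other feasible combination exceeds 1194.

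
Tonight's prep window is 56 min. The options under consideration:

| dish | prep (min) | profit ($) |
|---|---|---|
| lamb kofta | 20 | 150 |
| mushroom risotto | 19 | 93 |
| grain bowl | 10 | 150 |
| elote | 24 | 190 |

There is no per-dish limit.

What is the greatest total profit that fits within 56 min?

Density check — grain bowl 15.00, elote 7.92, lamb kofta 7.50, mushroom risotto 4.89 are the best per min.
Best packing: 5×grain bowl — 50 min, 750 total.
No other feasible combination exceeds 750.

750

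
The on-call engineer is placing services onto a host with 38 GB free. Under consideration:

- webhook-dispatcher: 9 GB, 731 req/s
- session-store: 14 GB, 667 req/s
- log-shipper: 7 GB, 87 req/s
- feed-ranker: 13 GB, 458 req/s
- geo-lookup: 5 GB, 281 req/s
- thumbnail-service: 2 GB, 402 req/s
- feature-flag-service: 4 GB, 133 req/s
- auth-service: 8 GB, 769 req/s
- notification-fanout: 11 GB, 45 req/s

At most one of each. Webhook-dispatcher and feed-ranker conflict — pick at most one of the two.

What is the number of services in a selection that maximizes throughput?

Optimal total is 2850.
For example webhook-dispatcher + session-store + geo-lookup + thumbnail-service + auth-service achieves it, using 38 GB.
Every optimal selection uses 5 services.

5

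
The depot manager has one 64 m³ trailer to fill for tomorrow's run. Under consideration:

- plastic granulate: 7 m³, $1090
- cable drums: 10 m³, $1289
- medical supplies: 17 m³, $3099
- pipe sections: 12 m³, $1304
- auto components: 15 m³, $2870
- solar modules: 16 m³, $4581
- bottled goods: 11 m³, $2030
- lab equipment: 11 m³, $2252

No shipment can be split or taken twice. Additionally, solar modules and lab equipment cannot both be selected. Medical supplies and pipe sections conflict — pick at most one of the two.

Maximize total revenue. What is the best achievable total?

12580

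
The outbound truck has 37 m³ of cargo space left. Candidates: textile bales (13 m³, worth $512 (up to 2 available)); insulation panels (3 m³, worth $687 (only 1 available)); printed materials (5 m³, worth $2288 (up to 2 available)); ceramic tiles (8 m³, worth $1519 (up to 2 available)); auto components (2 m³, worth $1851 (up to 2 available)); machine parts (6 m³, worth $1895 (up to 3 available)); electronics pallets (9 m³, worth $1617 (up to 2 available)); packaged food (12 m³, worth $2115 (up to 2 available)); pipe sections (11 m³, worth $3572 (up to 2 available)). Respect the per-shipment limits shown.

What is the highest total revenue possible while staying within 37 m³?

The ratio heuristic lands on 2×printed materials + 2×auto components + 2×pipe sections (15422) but leaves 1 m³ idle.
Replace pipe sections with 2×machine parts: the trade gains 218 net, giving 15640 at 37 m³.
Nothing else within 37 m³ beats 15640.

15640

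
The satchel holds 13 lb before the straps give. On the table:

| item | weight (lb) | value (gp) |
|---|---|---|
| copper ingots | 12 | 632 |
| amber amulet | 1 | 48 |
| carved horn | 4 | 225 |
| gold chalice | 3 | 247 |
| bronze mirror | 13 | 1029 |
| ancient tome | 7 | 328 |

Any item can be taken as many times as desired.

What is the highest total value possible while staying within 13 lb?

1036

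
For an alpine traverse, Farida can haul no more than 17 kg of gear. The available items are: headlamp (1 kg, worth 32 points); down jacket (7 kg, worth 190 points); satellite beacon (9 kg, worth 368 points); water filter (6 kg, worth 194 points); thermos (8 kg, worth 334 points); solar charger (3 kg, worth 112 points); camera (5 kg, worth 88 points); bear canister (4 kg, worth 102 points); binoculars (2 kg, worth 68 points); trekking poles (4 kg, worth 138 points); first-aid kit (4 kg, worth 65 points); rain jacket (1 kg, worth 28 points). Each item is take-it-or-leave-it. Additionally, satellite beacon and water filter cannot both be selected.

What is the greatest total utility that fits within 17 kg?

By utility per kg: thermos 41.75, satellite beacon 40.89, solar charger 37.33, trekking poles 34.50 lead.
Best packing: satellite beacon + thermos — 17 kg, 702 total.
No other feasible combination exceeds 702.

702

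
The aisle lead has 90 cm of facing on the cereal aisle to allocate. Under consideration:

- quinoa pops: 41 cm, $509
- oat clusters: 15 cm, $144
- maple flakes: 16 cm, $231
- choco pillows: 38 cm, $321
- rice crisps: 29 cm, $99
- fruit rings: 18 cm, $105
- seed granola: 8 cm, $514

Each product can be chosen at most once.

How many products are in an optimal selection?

The maximum weekly sales within 90 cm is 1398.
One optimal bundle: quinoa pops + oat clusters + maple flakes + seed granola (80 cm).
Any selection reaching 1398 contains exactly 4 products.

4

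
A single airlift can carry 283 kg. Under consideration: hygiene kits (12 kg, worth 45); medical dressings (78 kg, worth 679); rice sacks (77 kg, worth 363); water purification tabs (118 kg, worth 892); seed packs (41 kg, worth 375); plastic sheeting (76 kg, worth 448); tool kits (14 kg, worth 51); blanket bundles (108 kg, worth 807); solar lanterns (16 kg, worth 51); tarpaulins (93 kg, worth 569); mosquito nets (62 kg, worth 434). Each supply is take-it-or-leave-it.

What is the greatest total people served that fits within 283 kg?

2125

The ratio heuristic lands on hygiene kits + medical dressings + water purification tabs + seed packs + tool kits + solar lanterns (2093) but leaves 4 kg idle.
Replace hygiene kits and medical dressings and solar lanterns with blanket bundles: the trade gains 32 net, giving 2125 at 281 kg.
That's the maximum — no swap from here does better than 2125.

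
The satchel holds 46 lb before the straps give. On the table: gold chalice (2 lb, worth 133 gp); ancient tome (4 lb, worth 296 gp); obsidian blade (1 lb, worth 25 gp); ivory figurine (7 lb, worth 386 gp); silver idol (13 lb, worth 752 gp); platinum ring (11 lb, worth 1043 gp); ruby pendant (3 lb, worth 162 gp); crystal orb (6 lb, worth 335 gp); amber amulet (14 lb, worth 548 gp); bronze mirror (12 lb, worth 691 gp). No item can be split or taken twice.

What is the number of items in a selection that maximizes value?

Best achievable value is 3117.
For example ancient tome + silver idol + platinum ring + crystal orb + bronze mirror achieves it, using 46 lb.
All optima have 5 items.

5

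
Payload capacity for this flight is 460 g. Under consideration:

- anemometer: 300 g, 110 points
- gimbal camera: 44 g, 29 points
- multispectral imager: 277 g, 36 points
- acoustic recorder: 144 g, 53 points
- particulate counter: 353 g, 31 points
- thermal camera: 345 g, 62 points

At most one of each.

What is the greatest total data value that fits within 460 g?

163

Taking the top-ratio sensors first gives gimbal camera + acoustic recorder for 82 (188 g).
The 44 g tied up in gimbal camera is better spent on anemometer — total rises to 163 (444 g).
The closest alternative, anemometer + gimbal camera, reaches only 139.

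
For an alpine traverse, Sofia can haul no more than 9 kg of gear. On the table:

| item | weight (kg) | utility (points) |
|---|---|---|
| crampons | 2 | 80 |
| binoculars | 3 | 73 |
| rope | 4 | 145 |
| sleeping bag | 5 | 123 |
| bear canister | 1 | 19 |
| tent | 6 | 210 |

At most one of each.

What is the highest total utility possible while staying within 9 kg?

Greedy by ratio would take crampons + binoculars + rope: 9 kg used, total 298.
Replace binoculars and rope with bear canister + tent: the trade gains 11 net, giving 309 at 9 kg.

309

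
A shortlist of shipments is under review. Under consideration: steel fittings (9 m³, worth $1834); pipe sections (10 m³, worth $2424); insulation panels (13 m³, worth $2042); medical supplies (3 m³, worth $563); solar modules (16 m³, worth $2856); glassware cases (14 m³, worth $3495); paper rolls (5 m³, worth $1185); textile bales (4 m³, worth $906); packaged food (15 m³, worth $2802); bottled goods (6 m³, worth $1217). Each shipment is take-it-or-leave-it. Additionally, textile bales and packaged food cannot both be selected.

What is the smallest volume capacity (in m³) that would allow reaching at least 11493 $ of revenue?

51

Look for the lowest-volume combination reaching 11493.
Taking steel fittings + pipe sections + medical supplies + glassware cases + paper rolls + textile bales + bottled goods gives 11624 (≥ 11493) for 51 m³.
No combination under 51 m³ hits 11493.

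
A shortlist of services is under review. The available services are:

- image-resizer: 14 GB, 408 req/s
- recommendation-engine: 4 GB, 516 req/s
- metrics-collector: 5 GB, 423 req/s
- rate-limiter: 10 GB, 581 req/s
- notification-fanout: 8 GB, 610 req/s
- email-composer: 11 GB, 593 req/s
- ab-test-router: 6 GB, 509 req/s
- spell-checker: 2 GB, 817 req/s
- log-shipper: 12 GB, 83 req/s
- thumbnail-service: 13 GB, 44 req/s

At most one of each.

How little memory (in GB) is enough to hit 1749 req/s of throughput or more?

Need the lightest bundle worth ≥ 1749.
recommendation-engine + metrics-collector + spell-checker: 1756 throughput at 11 GB.
No combination under 11 GB hits 1749.

11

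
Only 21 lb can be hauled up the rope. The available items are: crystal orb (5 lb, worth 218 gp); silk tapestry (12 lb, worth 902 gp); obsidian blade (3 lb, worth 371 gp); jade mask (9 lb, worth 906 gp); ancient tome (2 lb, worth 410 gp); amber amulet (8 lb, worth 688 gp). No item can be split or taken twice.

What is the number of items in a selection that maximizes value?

Best achievable value is 2004.
One optimal bundle: jade mask + ancient tome + amber amulet (19 lb).
Every optimal selection uses 3 items.

3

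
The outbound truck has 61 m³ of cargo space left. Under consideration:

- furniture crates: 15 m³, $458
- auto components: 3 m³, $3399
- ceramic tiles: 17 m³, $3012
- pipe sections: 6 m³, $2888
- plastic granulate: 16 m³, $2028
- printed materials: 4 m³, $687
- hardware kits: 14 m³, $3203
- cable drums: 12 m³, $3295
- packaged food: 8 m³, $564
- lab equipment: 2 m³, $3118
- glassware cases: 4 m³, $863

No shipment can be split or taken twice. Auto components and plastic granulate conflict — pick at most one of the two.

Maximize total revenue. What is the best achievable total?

Density check — lab equipment 1559.00, auto components 1133.00, pipe sections 481.33 are the best per m³.
The ratio ordering already packs tightly: auto components + ceramic tiles + pipe sections + hardware kits + cable drums + lab equipment + glassware cases, 58 m³, 19778.
Runner-up auto components + ceramic tiles + pipe sections + printed materials + hardware kits + cable drums + lab equipment tops out at 19602.

19778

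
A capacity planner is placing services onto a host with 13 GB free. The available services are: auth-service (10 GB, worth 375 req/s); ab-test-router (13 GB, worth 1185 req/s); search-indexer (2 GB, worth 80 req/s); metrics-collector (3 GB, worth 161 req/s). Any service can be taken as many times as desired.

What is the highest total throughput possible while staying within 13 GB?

Taking ab-test-router: 13 GB used, 1185 in throughput.
Every other selection either busts 13 GB or fails to beat 1185.

1185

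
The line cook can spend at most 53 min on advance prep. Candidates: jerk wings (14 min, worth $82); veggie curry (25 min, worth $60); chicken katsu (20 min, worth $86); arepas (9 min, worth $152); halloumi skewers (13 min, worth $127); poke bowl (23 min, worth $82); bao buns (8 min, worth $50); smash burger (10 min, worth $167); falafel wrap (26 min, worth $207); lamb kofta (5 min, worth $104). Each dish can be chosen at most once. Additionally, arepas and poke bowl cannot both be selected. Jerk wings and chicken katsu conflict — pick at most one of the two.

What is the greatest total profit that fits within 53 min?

632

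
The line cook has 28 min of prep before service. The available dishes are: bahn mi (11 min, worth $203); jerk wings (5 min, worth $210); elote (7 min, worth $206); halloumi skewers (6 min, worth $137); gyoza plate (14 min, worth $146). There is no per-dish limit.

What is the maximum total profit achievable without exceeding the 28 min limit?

Density check — jerk wings 42.00, elote 29.43, halloumi skewers 22.83 are the best per min.
Taking 5×jerk wings: 25 min used, 1050 in profit.
Nothing else within 28 min beats 1050.

1050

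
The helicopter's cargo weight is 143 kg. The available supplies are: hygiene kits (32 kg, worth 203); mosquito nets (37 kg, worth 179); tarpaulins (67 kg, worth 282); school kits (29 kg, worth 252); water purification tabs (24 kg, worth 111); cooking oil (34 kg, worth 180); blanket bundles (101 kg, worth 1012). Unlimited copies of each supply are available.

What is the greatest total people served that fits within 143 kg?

Taking school kits + blanket bundles: 130 kg used, 1264 in people served.
Every other selection either busts 143 kg or fails to beat 1264.

1264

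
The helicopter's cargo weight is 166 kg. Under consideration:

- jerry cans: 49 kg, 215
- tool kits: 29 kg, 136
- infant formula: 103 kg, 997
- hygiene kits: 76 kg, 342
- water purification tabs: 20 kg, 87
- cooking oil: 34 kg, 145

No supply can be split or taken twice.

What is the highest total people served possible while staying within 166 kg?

Taking the top-ratio supplies first gives tool kits + infant formula + water purification tabs for 1220 (152 kg).
Dropping water purification tabs frees 20 kg; slotting in cooking oil (34 kg) lifts the total to 1278 at 166 kg.

1278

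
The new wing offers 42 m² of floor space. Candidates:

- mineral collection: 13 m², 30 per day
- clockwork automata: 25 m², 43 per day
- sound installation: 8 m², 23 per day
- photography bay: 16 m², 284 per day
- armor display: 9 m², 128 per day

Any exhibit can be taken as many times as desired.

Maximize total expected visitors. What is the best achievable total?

696

Ranking by ratio (expected visitors/m²): photography bay 17.75, armor display 14.22, sound installation 2.88.
2×photography bay + armor display uses 41 of the 42 m² and totals 696.
Nothing else within 42 m² beats 696.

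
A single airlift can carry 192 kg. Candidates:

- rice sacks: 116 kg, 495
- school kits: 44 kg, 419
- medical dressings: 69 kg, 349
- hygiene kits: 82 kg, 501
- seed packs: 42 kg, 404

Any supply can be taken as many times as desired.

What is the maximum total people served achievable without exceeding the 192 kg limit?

1676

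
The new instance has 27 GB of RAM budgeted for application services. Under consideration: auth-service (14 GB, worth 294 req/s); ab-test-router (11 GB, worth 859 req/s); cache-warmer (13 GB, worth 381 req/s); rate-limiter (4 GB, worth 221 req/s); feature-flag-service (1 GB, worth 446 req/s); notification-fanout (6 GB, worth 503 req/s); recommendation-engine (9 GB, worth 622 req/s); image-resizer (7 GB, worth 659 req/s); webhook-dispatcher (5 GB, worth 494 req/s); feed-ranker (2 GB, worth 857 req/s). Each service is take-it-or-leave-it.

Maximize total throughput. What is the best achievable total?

Density check — feature-flag-service 446.00, feed-ranker 428.50, webhook-dispatcher 98.80 are the best per GB.
Greedy by ratio would take rate-limiter + feature-flag-service + notification-fanout + image-resizer + webhook-dispatcher + feed-ranker: 25 GB used, total 3180.
The 9 GB tied up in rate-limiter and webhook-dispatcher is better spent on ab-test-router — total rises to 3324 (27 GB).

3324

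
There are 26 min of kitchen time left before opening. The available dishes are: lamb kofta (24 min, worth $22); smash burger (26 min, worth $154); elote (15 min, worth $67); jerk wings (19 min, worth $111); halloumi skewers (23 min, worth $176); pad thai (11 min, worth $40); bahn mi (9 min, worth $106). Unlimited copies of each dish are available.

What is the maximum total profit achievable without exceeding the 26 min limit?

Taking 2×bahn mi: 18 min used, 212 in profit.
No other feasible combination exceeds 212.

212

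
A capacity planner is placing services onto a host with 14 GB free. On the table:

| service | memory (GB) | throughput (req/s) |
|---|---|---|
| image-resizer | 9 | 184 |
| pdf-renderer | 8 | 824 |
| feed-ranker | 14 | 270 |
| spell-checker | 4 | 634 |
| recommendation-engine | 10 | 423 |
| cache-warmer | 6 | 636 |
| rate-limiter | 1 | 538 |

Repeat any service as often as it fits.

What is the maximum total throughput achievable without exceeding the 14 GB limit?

7532

Taking 14×rate-limiter: 14 GB used, 7532 in throughput.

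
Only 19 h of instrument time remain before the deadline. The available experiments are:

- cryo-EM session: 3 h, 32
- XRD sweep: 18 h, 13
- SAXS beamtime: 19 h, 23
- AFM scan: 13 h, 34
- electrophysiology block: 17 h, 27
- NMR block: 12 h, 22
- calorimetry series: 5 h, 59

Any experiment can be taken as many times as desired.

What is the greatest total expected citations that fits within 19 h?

214

Taking the top-ratio experiments first gives cryo-EM session + 3×calorimetry series for 209 (18 h).
Dropping calorimetry series frees 5 h; slotting in 2×cryo-EM session (6 h) lifts the total to 214 at 19 h.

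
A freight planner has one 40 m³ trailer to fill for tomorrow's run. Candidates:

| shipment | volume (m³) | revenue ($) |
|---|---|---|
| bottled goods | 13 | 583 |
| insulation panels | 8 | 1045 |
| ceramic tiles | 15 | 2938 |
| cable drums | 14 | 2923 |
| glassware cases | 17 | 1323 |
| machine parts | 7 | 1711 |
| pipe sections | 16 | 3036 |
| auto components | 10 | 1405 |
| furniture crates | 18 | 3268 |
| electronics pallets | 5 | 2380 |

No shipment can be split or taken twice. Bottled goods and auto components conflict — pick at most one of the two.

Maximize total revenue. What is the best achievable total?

8764

Greedy by ratio would take cable drums + machine parts + auto components + electronics pallets: 36 m³ used, total 8419.
Dropping cable drums frees 14 m³; slotting in furniture crates (18 m³) lifts the total to 8764 at 40 m³.
An exhaustive check of the 1024 subsets confirms 8764.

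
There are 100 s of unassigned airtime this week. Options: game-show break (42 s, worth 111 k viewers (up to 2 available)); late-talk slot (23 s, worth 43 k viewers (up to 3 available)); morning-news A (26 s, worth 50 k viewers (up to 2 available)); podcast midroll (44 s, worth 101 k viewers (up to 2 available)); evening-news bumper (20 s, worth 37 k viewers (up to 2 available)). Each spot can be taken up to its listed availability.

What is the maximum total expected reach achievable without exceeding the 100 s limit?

222

The ratio ordering already packs tightly: 2×game-show break, 84 s, 222.
Nothing else within 100 s beats 222.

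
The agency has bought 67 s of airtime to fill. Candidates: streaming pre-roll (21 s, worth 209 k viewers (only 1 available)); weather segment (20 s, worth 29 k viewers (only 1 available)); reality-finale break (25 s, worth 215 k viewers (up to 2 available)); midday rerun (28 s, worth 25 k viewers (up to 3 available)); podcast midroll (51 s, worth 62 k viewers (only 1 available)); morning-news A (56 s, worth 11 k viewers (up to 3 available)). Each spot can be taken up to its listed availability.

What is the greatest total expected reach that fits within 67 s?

453

Taking streaming pre-roll + weather segment + reality-finale break: 66 s used, 453 in expected reach.
Nothing else within 67 s beats 453.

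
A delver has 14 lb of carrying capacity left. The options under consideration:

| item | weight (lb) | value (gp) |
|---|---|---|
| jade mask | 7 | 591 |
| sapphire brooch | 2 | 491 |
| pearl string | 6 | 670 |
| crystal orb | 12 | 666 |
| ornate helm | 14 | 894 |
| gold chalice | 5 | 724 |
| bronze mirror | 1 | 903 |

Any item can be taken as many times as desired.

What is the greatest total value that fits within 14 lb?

12642

Ranking by ratio (value/lb): bronze mirror 903.00, sapphire brooch 245.50, gold chalice 144.80.
The ratio ordering already packs tightly: 14×bronze mirror, 14 lb, 12642.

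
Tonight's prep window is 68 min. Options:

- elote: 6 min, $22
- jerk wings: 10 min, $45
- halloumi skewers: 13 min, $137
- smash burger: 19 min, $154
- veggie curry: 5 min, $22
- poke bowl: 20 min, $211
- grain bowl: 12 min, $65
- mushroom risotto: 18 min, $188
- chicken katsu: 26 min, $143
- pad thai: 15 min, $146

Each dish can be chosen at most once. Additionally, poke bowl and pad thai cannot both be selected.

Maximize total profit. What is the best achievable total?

625

Halloumi skewers + smash burger + mushroom risotto + pad thai uses 65 of the 68 min and totals 625.
The closest alternative, halloumi skewers + veggie curry + poke bowl + grain bowl + mushroom risotto, reaches only 623.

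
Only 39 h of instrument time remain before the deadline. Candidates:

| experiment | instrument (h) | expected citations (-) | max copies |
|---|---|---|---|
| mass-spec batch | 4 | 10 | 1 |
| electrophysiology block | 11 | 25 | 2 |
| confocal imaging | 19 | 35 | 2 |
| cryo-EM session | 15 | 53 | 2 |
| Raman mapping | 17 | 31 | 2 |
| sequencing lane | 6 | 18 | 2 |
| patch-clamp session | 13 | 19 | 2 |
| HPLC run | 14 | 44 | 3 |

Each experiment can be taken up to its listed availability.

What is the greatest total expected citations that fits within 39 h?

Filling by ratio: 2×cryo-EM session + sequencing lane for 124, with 3 h left unused.
Replace cryo-EM session with mass-spec batch + HPLC run: the trade gains 1 net, giving 125 at 39 h.
Every other selection either busts 39 h or exceeds an availability limit or fails to beat 125.

125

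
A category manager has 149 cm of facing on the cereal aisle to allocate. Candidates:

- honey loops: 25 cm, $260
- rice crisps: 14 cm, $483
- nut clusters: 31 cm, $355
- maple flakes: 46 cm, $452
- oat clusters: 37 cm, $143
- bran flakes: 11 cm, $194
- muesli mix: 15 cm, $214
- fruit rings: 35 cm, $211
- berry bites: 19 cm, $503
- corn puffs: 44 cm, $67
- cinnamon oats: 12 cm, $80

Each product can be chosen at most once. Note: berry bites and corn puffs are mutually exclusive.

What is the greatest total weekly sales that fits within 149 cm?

The ratio heuristic lands on honey loops + rice crisps + nut clusters + bran flakes + muesli mix + berry bites + cinnamon oats (2089) but leaves 22 cm idle.
The 25 cm tied up in honey loops is better spent on maple flakes — total rises to 2281 (148 cm).
Next best is honey loops + rice crisps + nut clusters + maple flakes + bran flakes + berry bites at 2247 (146 cm) — short by 34.

2281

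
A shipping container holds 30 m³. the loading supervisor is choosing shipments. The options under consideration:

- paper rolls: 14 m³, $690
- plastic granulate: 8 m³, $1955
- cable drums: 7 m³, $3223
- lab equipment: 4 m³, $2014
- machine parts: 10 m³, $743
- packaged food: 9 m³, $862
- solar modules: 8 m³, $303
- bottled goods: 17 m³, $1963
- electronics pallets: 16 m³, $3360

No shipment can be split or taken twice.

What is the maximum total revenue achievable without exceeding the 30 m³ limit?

8597

Density check — lab equipment 503.50, cable drums 460.43, plastic granulate 244.38, electronics pallets 210.00 are the best per m³.
Taking the top-ratio shipments first gives plastic granulate + cable drums + lab equipment + packaged food for 8054 (28 m³).
The 17 m³ tied up in plastic granulate and packaged food is better spent on electronics pallets — total rises to 8597 (27 m³).
Runner-up plastic granulate + cable drums + lab equipment + packaged food tops out at 8054.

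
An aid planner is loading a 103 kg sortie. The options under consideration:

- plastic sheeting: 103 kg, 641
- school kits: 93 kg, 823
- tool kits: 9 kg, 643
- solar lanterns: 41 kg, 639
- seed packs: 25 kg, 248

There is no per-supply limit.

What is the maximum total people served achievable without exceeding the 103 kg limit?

7073

Best packing: 11×tool kits — 99 kg, 7073 total.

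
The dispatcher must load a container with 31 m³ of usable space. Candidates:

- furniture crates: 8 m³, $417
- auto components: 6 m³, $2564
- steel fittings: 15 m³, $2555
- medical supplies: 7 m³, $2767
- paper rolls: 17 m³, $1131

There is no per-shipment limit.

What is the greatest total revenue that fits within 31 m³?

The ratio heuristic lands on 5×auto components (12820) but leaves 1 m³ idle.
Replace auto components with medical supplies: the trade gains 203 net, giving 13023 at 31 m³.
Nothing else within 31 m³ beats 13023.

13023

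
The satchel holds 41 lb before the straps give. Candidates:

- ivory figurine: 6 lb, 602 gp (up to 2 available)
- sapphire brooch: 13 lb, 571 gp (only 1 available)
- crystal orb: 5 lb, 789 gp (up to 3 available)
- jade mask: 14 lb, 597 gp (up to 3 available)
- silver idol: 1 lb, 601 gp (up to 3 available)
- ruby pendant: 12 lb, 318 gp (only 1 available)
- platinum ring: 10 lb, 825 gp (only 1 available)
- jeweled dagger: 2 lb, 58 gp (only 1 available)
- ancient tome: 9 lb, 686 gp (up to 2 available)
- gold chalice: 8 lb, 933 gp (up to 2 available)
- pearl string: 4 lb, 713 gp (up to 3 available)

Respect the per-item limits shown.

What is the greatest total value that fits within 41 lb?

7386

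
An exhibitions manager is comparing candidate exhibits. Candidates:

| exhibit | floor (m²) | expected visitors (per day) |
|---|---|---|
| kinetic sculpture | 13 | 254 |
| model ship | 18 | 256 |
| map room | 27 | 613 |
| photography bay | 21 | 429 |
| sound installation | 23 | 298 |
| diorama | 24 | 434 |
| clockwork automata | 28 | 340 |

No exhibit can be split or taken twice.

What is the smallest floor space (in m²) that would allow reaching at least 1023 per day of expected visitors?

48

Minimise m² subject to total expected visitors ≥ 1023.
map room + photography bay reaches 1042 using 48 m².
Below 48 m² the best achievable stays under 1023.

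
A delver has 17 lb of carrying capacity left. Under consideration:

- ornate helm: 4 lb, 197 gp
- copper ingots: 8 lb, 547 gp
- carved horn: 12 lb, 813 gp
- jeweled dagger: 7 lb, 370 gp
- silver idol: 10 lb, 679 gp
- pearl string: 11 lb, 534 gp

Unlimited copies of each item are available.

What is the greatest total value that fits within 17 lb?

1094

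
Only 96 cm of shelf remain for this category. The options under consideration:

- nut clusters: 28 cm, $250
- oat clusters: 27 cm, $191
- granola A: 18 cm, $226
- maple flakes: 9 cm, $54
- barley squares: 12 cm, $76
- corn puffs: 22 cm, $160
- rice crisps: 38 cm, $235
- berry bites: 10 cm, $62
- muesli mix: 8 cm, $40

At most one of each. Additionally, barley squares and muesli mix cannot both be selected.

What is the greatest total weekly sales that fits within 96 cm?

827

Nut clusters + oat clusters + granola A + corn puffs uses 95 of the 96 cm and totals 827.
Runner-up nut clusters + oat clusters + granola A + barley squares + berry bites tops out at 805.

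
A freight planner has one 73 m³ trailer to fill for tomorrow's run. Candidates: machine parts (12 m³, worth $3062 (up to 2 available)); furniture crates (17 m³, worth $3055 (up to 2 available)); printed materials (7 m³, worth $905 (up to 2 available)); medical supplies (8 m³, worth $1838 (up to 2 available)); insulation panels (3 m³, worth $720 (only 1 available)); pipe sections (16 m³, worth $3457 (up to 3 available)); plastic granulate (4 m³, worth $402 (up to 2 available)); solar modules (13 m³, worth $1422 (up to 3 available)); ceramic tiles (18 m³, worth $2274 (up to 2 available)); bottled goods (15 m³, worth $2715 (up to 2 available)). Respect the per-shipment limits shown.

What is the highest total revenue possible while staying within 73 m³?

16714

Taking the top-ratio shipments first gives 2×machine parts + 2×printed materials + 2×medical supplies + insulation panels + pipe sections for 15787 (73 m³).
Replace 2×printed materials and insulation panels with pipe sections: the trade gains 927 net, giving 16714 at 72 m³.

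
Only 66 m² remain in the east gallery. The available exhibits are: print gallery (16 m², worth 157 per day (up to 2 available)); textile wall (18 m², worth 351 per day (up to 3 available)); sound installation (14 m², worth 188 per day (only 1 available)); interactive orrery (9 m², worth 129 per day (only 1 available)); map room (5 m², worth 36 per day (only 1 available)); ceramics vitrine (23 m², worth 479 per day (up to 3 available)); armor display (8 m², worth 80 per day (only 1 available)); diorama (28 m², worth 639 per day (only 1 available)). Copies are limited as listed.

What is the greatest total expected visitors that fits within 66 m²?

Greedy by ratio would take interactive orrery + map room + ceramics vitrine + diorama: 65 m² used, total 1283.
Replace interactive orrery and map room and ceramics vitrine with 2×textile wall: the trade gains 58 net, giving 1341 at 64 m².
The spare 2 m² is too small for any remaining exhibit, and no exchange beats 1341.

1341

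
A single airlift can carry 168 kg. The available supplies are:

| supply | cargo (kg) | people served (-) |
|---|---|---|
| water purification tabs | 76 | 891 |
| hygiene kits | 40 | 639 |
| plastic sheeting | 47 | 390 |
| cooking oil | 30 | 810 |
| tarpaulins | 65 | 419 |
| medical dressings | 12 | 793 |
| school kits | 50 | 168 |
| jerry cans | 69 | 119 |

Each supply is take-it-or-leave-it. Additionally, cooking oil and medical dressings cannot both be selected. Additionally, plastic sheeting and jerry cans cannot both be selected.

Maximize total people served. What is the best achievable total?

2340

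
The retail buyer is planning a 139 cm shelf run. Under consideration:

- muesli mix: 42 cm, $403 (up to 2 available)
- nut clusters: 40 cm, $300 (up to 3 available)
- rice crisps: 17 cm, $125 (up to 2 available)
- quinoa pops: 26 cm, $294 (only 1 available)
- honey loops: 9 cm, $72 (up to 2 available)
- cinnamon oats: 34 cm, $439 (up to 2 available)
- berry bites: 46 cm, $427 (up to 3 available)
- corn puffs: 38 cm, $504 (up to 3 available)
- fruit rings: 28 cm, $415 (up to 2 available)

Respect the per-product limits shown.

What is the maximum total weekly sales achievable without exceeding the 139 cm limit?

1862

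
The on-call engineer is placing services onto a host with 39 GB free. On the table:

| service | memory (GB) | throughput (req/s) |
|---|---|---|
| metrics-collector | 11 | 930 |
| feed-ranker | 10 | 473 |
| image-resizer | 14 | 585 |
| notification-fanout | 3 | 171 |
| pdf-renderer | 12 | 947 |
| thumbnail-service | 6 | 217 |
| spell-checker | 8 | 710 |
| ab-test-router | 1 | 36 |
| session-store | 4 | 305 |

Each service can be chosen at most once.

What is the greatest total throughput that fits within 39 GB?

Metrics-collector + notification-fanout + pdf-renderer + spell-checker + ab-test-router + session-store uses 39 of the 39 GB and totals 3099.

3099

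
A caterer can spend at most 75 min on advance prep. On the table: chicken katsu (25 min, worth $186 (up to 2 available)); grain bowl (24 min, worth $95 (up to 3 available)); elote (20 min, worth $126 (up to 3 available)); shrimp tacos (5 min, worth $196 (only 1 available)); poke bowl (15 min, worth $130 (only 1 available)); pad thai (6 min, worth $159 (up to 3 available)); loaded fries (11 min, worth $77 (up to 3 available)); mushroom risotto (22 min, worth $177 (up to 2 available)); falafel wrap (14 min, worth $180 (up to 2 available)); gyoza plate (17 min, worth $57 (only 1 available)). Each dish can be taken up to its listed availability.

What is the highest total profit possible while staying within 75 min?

1210

Greedy by ratio would take shrimp tacos + poke bowl + 3×pad thai + 2×falafel wrap: 66 min used, total 1163.
Dropping poke bowl frees 15 min; slotting in mushroom risotto (22 min) lifts the total to 1210 at 73 min.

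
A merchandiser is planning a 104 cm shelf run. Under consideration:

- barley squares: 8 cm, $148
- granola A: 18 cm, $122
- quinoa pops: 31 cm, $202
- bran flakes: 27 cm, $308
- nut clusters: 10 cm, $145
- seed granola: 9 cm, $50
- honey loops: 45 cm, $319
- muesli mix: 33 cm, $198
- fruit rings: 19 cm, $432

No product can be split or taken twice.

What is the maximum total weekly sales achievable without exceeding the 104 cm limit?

1285

Greedy by ratio would take barley squares + granola A + bran flakes + nut clusters + seed granola + fruit rings: 91 cm used, total 1205.
Replace granola A with quinoa pops: the trade gains 80 net, giving 1285 at 104 cm.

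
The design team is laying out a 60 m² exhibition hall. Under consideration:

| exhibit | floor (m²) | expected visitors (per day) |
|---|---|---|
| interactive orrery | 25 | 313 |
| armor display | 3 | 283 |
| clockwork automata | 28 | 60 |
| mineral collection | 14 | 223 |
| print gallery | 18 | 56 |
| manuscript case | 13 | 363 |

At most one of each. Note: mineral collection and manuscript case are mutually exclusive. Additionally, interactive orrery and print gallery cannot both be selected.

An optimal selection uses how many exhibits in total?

3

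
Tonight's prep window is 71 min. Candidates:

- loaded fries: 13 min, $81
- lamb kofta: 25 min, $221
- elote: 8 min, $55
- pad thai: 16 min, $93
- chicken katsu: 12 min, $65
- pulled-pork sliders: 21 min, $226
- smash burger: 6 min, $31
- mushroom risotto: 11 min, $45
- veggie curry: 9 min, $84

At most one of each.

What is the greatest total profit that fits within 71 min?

Filling by ratio: lamb kofta + elote + pulled-pork sliders + smash burger + veggie curry for 617, with 2 min left unused.
The 14 min tied up in elote and smash burger is better spent on pad thai — total rises to 624 (71 min).
Every other selection either busts 71 min or fails to beat 624.

624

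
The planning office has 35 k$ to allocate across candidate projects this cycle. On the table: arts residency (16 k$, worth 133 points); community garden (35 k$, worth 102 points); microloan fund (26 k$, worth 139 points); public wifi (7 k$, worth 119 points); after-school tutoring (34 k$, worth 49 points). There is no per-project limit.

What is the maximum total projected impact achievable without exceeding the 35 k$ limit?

595

Taking 5×public wifi: 35 k$ used, 595 in projected impact.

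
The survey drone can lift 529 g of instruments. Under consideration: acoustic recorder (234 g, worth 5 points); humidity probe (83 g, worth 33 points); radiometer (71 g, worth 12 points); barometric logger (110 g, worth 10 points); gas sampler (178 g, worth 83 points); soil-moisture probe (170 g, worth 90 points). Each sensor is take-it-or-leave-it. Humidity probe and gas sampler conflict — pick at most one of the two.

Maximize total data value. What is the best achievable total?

195

Radiometer + barometric logger + gas sampler + soil-moisture probe uses 529 of the 529 g and totals 195.
The closest alternative, radiometer + gas sampler + soil-moisture probe, reaches only 185.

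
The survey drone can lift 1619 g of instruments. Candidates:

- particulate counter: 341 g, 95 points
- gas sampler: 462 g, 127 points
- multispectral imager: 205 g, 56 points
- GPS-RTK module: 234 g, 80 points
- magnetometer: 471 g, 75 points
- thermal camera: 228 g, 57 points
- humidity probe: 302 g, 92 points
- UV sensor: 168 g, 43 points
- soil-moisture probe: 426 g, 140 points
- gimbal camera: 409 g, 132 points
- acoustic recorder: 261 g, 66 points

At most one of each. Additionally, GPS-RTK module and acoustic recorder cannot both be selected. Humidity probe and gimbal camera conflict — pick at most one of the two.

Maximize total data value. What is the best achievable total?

503

Particulate counter + multispectral imager + GPS-RTK module + soil-moisture probe + gimbal camera uses 1615 of the 1619 g and totals 503.
The spare 4 g is too small for any remaining sensor, and no feasible exchange beats 503.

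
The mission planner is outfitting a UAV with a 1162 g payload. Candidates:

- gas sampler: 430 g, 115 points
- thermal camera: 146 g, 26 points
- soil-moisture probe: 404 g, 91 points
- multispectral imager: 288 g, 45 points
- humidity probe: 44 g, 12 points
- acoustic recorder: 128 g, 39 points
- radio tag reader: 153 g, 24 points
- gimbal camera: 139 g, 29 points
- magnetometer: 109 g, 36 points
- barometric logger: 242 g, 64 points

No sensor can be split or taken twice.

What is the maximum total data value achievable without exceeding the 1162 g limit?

The ratio ordering already packs tightly: gas sampler + humidity probe + acoustic recorder + gimbal camera + magnetometer + barometric logger, 1092 g, 295.

295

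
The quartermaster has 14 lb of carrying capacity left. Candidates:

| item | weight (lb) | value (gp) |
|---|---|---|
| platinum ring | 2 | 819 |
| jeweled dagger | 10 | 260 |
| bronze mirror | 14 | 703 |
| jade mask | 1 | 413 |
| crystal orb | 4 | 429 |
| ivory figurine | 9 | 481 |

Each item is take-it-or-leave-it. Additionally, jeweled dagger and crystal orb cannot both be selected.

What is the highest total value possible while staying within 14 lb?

1713

Greedy by ratio would take platinum ring + jade mask + crystal orb: 7 lb used, total 1661.
Replace crystal orb with ivory figurine: the trade gains 52 net, giving 1713 at 12 lb.
Runner-up platinum ring + jade mask + crystal orb tops out at 1661.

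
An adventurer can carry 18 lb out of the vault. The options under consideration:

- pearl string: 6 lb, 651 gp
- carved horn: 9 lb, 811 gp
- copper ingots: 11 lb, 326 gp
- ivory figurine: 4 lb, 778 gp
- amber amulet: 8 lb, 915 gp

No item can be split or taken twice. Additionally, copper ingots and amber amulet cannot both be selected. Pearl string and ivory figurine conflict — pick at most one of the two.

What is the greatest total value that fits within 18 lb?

Taking carved horn + amber amulet: 17 lb used, 1726 in value.

1726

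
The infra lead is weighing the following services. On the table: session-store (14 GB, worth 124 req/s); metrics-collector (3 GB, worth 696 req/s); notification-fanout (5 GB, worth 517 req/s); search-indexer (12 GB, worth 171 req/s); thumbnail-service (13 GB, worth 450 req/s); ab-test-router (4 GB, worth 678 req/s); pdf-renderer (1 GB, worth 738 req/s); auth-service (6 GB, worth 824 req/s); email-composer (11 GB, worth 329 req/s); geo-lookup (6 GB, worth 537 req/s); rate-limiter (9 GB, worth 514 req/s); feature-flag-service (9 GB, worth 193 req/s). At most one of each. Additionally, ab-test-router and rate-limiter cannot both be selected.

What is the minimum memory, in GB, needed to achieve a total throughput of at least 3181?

Minimise GB subject to total throughput ≥ 3181.
metrics-collector + notification-fanout + ab-test-router + pdf-renderer + auth-service: 3453 throughput at 19 GB.
Any bundle with less than 19 GB falls short of 3181.

19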